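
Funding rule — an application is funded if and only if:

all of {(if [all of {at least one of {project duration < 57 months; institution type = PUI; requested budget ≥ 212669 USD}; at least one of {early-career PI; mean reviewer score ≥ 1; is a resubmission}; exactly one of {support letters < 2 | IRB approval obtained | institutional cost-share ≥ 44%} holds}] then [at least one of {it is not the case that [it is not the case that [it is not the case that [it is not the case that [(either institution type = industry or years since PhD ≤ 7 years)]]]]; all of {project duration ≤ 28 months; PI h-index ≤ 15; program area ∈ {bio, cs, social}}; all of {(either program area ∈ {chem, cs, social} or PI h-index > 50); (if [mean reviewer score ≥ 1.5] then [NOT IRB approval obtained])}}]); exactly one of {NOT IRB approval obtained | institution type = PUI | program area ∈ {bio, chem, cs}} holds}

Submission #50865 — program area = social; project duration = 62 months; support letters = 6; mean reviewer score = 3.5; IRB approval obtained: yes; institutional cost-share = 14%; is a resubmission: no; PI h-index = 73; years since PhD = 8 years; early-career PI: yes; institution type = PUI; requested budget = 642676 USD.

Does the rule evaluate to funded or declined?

Atomic conditions:
  project duration < 57 months: 62 < 57 is false
  institution type = PUI: PUI == PUI is true
  requested budget ≥ 212669 USD: 642676 ≥ 212669 is true
  early-career PI: yes → true
  mean reviewer score ≥ 1: 3.5 ≥ 1 is true
  is a resubmission: no → false
  support letters < 2: 6 < 2 is false
  IRB approval obtained: yes → true
  institutional cost-share ≥ 44%: 14 ≥ 44 is false
  institution type = industry: PUI == industry is false
  years since PhD ≤ 7 years: 8 ≤ 7 is false
  project duration ≤ 28 months: 62 ≤ 28 is false
  PI h-index ≤ 15: 73 ≤ 15 is false
  program area ∈ {bio, cs, social}: social is in the set → true
  program area ∈ {chem, cs, social}: social is in the set → true
  PI h-index > 50: 73 > 50 is true
  mean reviewer score ≥ 1.5: 3.5 ≥ 1.5 is true
  NOT IRB approval obtained: yes → false
  program area ∈ {bio, chem, cs}: social is not in the set → false
Combine:
[1.1.1] false OR true OR true = true
[1.1.2] true OR true OR false = true
[1.1.3] exactly-one(false, true, false) = true
[1.1] true AND true AND true = true
[1.2.1.1.1.1.1] false OR false = false
[1.2.1.1.1.1] NOT false = true
[1.2.1.1.1] NOT true = false
[1.2.1.1] NOT false = true
[1.2.1] NOT true = false
[1.2.2] false AND false AND true = false
[1.2.3.1] true OR true = true
[1.2.3.2] true → false = false
[1.2.3] true AND false = false
[1.2] false OR false OR false = false
[1] true → false = false
[2] exactly-one(false, true, false) = true
[root] false AND true = false
Overall: false → declined

Declined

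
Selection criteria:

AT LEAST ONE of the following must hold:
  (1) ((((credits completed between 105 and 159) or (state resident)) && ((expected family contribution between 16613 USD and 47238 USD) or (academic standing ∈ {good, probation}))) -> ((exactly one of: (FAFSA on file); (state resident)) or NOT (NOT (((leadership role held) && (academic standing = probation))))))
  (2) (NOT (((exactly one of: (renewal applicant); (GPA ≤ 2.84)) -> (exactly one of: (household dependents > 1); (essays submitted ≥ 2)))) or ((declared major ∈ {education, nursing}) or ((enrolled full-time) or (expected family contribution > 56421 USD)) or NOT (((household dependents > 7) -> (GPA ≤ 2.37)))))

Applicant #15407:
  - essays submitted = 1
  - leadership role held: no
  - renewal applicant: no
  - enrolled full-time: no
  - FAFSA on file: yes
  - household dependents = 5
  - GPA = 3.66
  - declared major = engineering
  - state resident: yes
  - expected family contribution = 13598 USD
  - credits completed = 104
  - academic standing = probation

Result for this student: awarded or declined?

Declined

Atomic conditions:
  credits completed between 105 and 159: 104 in [105, 159] is false
  state resident: yes → true
  expected family contribution between 16613 USD and 47238 USD: 13598 in [16613, 47238] is false
  academic standing ∈ {good, probation}: probation is in the set → true
  FAFSA on file: yes → true
  leadership role held: no → false
  academic standing = probation: probation == probation is true
  renewal applicant: no → false
  GPA ≤ 2.84: 3.66 ≤ 2.84 is false
  household dependents > 1: 5 > 1 is true
  essays submitted ≥ 2: 1 ≥ 2 is false
  declared major ∈ {education, nursing}: engineering is not in the set → false
  enrolled full-time: no → false
  expected family contribution > 56421 USD: 13598 > 56421 is false
  household dependents > 7: 5 > 7 is false
  GPA ≤ 2.37: 3.66 ≤ 2.37 is false
Combine:
[1.1.1] false OR true = true
[1.1.2] false OR true = true
[1.1] true AND true = true
[1.2.1] exactly-one(true, true) = false
[1.2.2.1.1] false AND true = false
[1.2.2.1] NOT false = true
[1.2.2] NOT true = false
[1.2] false OR false = false
[1] true → false = false
[2.1.1.1] exactly-one(false, false) = false
[2.1.1.2] exactly-one(true, false) = true
[2.1.1] false → true (antecedent false ⇒ implication holds) = true
[2.1] NOT true = false
[2.2.2] false OR false = false
[2.2.3.1] false → false (antecedent false ⇒ implication holds) = true
[2.2.3] NOT true = false
[2.2] false OR false OR false = false
[2] false OR false = false
[root] false OR false = false
Overall: false → declined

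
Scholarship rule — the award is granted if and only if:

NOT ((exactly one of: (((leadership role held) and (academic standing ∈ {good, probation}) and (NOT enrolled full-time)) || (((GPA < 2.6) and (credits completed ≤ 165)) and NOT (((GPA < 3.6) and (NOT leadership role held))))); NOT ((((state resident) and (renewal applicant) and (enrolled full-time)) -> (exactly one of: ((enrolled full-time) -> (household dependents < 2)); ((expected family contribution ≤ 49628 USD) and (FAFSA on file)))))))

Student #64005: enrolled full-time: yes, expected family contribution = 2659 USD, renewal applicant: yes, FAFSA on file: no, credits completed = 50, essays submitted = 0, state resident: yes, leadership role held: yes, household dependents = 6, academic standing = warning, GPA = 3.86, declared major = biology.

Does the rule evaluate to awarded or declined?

Atomic conditions:
  leadership role held: yes → true
  academic standing ∈ {good, probation}: warning is not in the set → false
  NOT enrolled full-time: yes → false
  GPA < 2.6: 3.86 < 2.6 is false
  credits completed ≤ 165: 50 ≤ 165 is true
  GPA < 3.6: 3.86 < 3.6 is false
  NOT leadership role held: yes → false
  state resident: yes → true
  renewal applicant: yes → true
  enrolled full-time: yes → true
  household dependents < 2: 6 < 2 is false
  expected family contribution ≤ 49628 USD: 2659 ≤ 49628 is true
  FAFSA on file: no → false
Combine:
[1.1.1] true AND false AND false = false
[1.1.2.1] false AND true = false
[1.1.2.2.1] false AND false = false
[1.1.2.2] NOT false = true
[1.1.2] false AND true = false
[1.1] false OR false = false
[1.2.1.1] true AND true AND true = true
[1.2.1.2.1] true → false = false
[1.2.1.2.2] true AND false = false
[1.2.1.2] exactly-one(false, false) = false
[1.2.1] true → false = false
[1.2] NOT false = true
[1] exactly-one(false, true) = true
[root] NOT true = false
Overall: false → declined

Declined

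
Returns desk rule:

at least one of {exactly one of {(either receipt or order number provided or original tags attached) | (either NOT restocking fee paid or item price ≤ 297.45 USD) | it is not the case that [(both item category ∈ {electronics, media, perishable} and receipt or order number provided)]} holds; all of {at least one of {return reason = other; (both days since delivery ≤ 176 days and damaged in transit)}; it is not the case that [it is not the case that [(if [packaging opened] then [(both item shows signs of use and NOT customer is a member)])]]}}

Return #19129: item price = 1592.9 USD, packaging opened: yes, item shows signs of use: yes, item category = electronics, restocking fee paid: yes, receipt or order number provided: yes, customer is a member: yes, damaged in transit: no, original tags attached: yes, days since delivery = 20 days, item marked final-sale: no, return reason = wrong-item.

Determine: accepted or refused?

Accepted

Atomic conditions:
  receipt or order number provided: yes → true
  original tags attached: yes → true
  NOT restocking fee paid: yes → false
  item price ≤ 297.45 USD: 1592.9 ≤ 297.45 is false
  item category ∈ {electronics, media, perishable}: electronics is in the set → true
  return reason = other: wrong-item == other is false
  days since delivery ≤ 176 days: 20 ≤ 176 is true
  damaged in transit: no → false
  packaging opened: yes → true
  item shows signs of use: yes → true
  NOT customer is a member: yes → false
Combine:
[1.1] true OR true = true
[1.2] false OR false = false
[1.3.1] true AND true = true
[1.3] NOT true = false
[1] exactly-one(true, false, false) = true
[2.1.2] true AND false = false
[2.1] false OR false = false
[2.2.1.1.2] true AND false = false
[2.2.1.1] true → false = false
[2.2.1] NOT false = true
[2.2] NOT true = false
[2] false AND false = false
[root] true OR false = true
Overall: true → accepted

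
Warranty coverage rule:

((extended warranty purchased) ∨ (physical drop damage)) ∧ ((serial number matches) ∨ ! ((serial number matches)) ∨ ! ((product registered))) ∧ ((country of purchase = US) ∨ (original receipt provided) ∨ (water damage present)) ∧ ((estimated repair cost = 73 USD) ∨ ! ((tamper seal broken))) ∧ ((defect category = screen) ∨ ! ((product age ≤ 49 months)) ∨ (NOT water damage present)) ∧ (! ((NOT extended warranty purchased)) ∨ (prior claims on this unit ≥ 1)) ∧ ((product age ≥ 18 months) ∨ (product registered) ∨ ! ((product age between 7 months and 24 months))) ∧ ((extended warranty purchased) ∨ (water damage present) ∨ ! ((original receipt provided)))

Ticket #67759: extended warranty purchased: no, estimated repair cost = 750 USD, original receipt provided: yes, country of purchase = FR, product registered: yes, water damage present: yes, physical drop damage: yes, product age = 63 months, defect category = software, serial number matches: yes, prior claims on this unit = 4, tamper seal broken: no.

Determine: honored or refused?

Honored

Atomic conditions:
  extended warranty purchased: no → false
  physical drop damage: yes → true
  serial number matches: yes → true
  product registered: yes → true
  country of purchase = US: FR == US is false
  original receipt provided: yes → true
  water damage present: yes → true
  estimated repair cost = 73 USD: 750 == 73 is false
  tamper seal broken: no → false
  defect category = screen: software == screen is false
  product age ≤ 49 months: 63 ≤ 49 is false
  NOT water damage present: yes → false
  NOT extended warranty purchased: no → true
  prior claims on this unit ≥ 1: 4 ≥ 1 is true
  product age ≥ 18 months: 63 ≥ 18 is true
  product age between 7 months and 24 months: 63 in [7, 24] is false
Combine:
[1] false OR true = true
[2.2] NOT true = false
[2.3] NOT true = false
[2] true OR false OR false = true
[3] false OR true OR true = true
[4.2] NOT false = true
[4] false OR true = true
[5.2] NOT false = true
[5] false OR true OR false = true
[6.1] NOT true = false
[6] false OR true = true
[7.3] NOT false = true
[7] true OR true OR true = true
[8.3] NOT true = false
[8] false OR true OR false = true
[root] true AND true AND true AND true AND true AND true AND true AND true = true
Overall: true → honored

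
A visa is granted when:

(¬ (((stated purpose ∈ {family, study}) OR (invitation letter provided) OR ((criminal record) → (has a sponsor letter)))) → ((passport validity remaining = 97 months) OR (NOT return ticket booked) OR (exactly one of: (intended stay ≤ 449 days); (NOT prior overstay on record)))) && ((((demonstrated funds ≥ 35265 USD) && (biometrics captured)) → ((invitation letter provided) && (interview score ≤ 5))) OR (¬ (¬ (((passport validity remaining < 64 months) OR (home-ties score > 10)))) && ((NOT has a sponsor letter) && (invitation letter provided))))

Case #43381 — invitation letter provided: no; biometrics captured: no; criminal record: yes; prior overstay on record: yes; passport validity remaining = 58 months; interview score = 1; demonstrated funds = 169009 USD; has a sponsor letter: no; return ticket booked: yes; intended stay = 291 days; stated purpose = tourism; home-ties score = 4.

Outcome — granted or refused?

Granted

Atomic conditions:
  stated purpose ∈ {family, study}: tourism is not in the set → false
  invitation letter provided: no → false
  criminal record: yes → true
  has a sponsor letter: no → false
  passport validity remaining = 97 months: 58 == 97 is false
  NOT return ticket booked: yes → false
  intended stay ≤ 449 days: 291 ≤ 449 is true
  NOT prior overstay on record: yes → false
  demonstrated funds ≥ 35265 USD: 169009 ≥ 35265 is true
  biometrics captured: no → false
  interview score ≤ 5: 1 ≤ 5 is true
  passport validity remaining < 64 months: 58 < 64 is true
  home-ties score > 10: 4 > 10 is false
  NOT has a sponsor letter: no → true
Combine:
[1.1.1.3] true → false = false
[1.1.1] false OR false OR false = false
[1.1] NOT false = true
[1.2.3] exactly-one(true, false) = true
[1.2] false OR false OR true = true
[1] true → true = true
[2.1.1] true AND false = false
[2.1.2] false AND true = false
[2.1] false → false (antecedent false ⇒ implication holds) = true
[2.2.1.1.1] true OR false = true
[2.2.1.1] NOT true = false
[2.2.1] NOT false = true
[2.2.2] true AND false = false
[2.2] true AND false = false
[2] true OR false = true
[root] true AND true = true
Overall: true → granted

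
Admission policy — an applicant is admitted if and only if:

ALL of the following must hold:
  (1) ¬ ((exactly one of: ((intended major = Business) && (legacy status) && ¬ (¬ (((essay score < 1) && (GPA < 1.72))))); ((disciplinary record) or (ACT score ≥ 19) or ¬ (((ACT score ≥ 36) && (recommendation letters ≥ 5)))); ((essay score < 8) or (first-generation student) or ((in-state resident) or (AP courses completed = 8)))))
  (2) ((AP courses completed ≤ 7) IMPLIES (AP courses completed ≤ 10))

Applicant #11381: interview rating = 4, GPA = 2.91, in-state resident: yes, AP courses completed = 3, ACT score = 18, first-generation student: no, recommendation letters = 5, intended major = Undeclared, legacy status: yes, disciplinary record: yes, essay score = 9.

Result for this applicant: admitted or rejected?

Admitted

Atomic conditions:
  intended major = Business: Undeclared == Business is false
  legacy status: yes → true
  essay score < 1: 9 < 1 is false
  GPA < 1.72: 2.91 < 1.72 is false
  disciplinary record: yes → true
  ACT score ≥ 19: 18 ≥ 19 is false
  ACT score ≥ 36: 18 ≥ 36 is false
  recommendation letters ≥ 5: 5 ≥ 5 is true
  essay score < 8: 9 < 8 is false
  first-generation student: no → false
  in-state resident: yes → true
  AP courses completed = 8: 3 == 8 is false
  AP courses completed ≤ 7: 3 ≤ 7 is true
  AP courses completed ≤ 10: 3 ≤ 10 is true
Combine:
[1.1.1.3.1.1] false AND false = false
[1.1.1.3.1] NOT false = true
[1.1.1.3] NOT true = false
[1.1.1] false AND true AND false = false
[1.1.2.3.1] false AND true = false
[1.1.2.3] NOT false = true
[1.1.2] true OR false OR true = true
[1.1.3.3] true OR false = true
[1.1.3] false OR false OR true = true
[1.1] exactly-one(false, true, true) = false
[1] NOT false = true
[2] true → true = true
[root] true AND true = true
Overall: true → admitted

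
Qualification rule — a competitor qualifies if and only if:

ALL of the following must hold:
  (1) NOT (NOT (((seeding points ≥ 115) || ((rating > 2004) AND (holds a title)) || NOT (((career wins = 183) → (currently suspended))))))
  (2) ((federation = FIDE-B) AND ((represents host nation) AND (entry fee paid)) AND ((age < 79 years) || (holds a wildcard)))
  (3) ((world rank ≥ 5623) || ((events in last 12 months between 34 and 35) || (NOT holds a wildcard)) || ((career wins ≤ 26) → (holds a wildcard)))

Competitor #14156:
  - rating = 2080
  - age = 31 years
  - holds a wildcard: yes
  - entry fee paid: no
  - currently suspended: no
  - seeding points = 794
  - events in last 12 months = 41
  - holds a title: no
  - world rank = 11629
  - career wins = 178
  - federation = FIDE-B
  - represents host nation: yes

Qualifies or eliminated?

Atomic conditions:
  seeding points ≥ 115: 794 ≥ 115 is true
  rating > 2004: 2080 > 2004 is true
  holds a title: no → false
  career wins = 183: 178 == 183 is false
  currently suspended: no → false
  federation = FIDE-B: FIDE-B == FIDE-B is true
  represents host nation: yes → true
  entry fee paid: no → false
  age < 79 years: 31 < 79 is true
  holds a wildcard: yes → true
  world rank ≥ 5623: 11629 ≥ 5623 is true
  events in last 12 months between 34 and 35: 41 in [34, 35] is false
  NOT holds a wildcard: yes → false
  career wins ≤ 26: 178 ≤ 26 is false
Combine:
[1.1.1.2] true AND false = false
[1.1.1.3.1] false → false (antecedent false ⇒ implication holds) = true
[1.1.1.3] NOT true = false
[1.1.1] true OR false OR false = true
[1.1] NOT true = false
[1] NOT false = true
[2.2] true AND false = false
[2.3] true OR true = true
[2] true AND false AND true = false
[3.2] false OR false = false
[3.3] false → true (antecedent false ⇒ implication holds) = true
[3] true OR false OR true = true
[root] true AND false AND true = false
Overall: false → eliminated

Eliminated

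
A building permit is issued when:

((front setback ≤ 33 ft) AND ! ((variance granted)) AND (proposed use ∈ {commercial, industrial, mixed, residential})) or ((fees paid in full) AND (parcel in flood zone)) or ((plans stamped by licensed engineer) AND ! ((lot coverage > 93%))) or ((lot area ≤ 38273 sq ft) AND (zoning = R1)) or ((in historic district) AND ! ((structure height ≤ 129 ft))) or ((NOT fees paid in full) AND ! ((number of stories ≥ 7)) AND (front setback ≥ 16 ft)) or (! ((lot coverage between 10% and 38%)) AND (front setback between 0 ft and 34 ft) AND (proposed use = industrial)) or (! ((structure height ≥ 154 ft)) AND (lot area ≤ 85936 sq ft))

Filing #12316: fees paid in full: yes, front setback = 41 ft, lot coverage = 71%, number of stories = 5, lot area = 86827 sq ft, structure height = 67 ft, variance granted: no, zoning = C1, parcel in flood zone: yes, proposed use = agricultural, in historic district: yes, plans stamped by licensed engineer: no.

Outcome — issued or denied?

Issued

Atomic conditions:
  front setback ≤ 33 ft: 41 ≤ 33 is false
  variance granted: no → false
  proposed use ∈ {commercial, industrial, mixed, residential}: agricultural is not in the set → false
  fees paid in full: yes → true
  parcel in flood zone: yes → true
  plans stamped by licensed engineer: no → false
  lot coverage > 93%: 71 > 93 is false
  lot area ≤ 38273 sq ft: 86827 ≤ 38273 is false
  zoning = R1: C1 == R1 is false
  in historic district: yes → true
  structure height ≤ 129 ft: 67 ≤ 129 is true
  NOT fees paid in full: yes → false
  number of stories ≥ 7: 5 ≥ 7 is false
  front setback ≥ 16 ft: 41 ≥ 16 is true
  lot coverage between 10% and 38%: 71 in [10, 38] is false
  front setback between 0 ft and 34 ft: 41 in [0, 34] is false
  proposed use = industrial: agricultural == industrial is false
  structure height ≥ 154 ft: 67 ≥ 154 is false
  lot area ≤ 85936 sq ft: 86827 ≤ 85936 is false
Combine:
[1.2] NOT false = true
[1] false AND true AND false = false
[2] true AND true = true
[3.2] NOT false = true
[3] false AND true = false
[4] false AND false = false
[5.2] NOT true = false
[5] true AND false = false
[6.2] NOT false = true
[6] false AND true AND true = false
[7.1] NOT false = true
[7] true AND false AND false = false
[8.1] NOT false = true
[8] true AND false = false
[root] false OR true OR false OR false OR false OR false OR false OR false = true
Overall: true → issued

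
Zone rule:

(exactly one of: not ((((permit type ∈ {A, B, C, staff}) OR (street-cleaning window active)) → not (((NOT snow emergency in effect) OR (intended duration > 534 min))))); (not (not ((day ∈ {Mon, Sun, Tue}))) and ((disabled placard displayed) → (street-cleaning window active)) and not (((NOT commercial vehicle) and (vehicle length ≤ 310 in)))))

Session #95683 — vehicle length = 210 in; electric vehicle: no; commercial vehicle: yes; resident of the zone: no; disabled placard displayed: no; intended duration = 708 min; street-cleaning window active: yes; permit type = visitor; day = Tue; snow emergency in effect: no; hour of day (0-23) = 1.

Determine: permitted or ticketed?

Ticketed

Atomic conditions:
  permit type ∈ {A, B, C, staff}: visitor is not in the set → false
  street-cleaning window active: yes → true
  NOT snow emergency in effect: no → true
  intended duration > 534 min: 708 > 534 is true
  day ∈ {Mon, Sun, Tue}: Tue is in the set → true
  disabled placard displayed: no → false
  NOT commercial vehicle: yes → false
  vehicle length ≤ 310 in: 210 ≤ 310 is true
Combine:
[1.1.1] false OR true = true
[1.1.2.1] true OR true = true
[1.1.2] NOT true = false
[1.1] true → false = false
[1] NOT false = true
[2.1.1] NOT true = false
[2.1] NOT false = true
[2.2] false → true (antecedent false ⇒ implication holds) = true
[2.3.1] false AND true = false
[2.3] NOT false = true
[2] true AND true AND true = true
[root] exactly-one(true, true) = false
Overall: false → ticketed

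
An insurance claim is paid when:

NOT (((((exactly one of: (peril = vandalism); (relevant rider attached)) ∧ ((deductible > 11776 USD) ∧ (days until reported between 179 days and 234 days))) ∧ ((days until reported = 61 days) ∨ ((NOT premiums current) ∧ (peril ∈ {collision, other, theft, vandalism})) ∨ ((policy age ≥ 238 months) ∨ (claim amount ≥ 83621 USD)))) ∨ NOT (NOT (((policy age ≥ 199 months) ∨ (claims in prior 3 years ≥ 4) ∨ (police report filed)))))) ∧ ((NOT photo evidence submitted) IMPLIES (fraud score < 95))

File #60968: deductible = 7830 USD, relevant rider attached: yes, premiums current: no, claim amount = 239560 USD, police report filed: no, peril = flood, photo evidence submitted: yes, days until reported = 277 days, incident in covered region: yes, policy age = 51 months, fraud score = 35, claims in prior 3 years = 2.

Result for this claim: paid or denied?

Atomic conditions:
  peril = vandalism: flood == vandalism is false
  relevant rider attached: yes → true
  deductible > 11776 USD: 7830 > 11776 is false
  days until reported between 179 days and 234 days: 277 in [179, 234] is false
  days until reported = 61 days: 277 == 61 is false
  NOT premiums current: no → true
  peril ∈ {collision, other, theft, vandalism}: flood is not in the set → false
  policy age ≥ 238 months: 51 ≥ 238 is false
  claim amount ≥ 83621 USD: 239560 ≥ 83621 is true
  policy age ≥ 199 months: 51 ≥ 199 is false
  claims in prior 3 years ≥ 4: 2 ≥ 4 is false
  police report filed: no → false
  NOT photo evidence submitted: yes → false
  fraud score < 95: 35 < 95 is true
Combine:
[1.1.1.1.1] exactly-one(false, true) = true
[1.1.1.1.2] false AND false = false
[1.1.1.1] true AND false = false
[1.1.1.2.2] true AND false = false
[1.1.1.2.3] false OR true = true
[1.1.1.2] false OR false OR true = true
[1.1.1] false AND true = false
[1.1.2.1.1] false OR false OR false = false
[1.1.2.1] NOT false = true
[1.1.2] NOT true = false
[1.1] false OR false = false
[1] NOT false = true
[2] false → true (antecedent false ⇒ implication holds) = true
[root] true AND true = true
Overall: true → paid

Paid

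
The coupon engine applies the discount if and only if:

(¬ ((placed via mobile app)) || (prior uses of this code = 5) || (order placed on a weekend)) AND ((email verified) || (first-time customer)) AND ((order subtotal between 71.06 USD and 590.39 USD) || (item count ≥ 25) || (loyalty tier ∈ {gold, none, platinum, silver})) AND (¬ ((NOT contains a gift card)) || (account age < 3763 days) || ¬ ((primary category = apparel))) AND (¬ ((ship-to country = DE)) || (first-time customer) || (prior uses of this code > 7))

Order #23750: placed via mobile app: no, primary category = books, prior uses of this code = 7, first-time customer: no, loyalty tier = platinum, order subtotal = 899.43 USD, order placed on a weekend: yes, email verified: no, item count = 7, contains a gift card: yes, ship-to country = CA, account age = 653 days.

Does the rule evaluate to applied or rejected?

Rejected

Atomic conditions:
  placed via mobile app: no → false
  prior uses of this code = 5: 7 == 5 is false
  order placed on a weekend: yes → true
  email verified: no → false
  first-time customer: no → false
  order subtotal between 71.06 USD and 590.39 USD: 899.43 in [71.06, 590.39] is false
  item count ≥ 25: 7 ≥ 25 is false
  loyalty tier ∈ {gold, none, platinum, silver}: platinum is in the set → true
  NOT contains a gift card: yes → false
  account age < 3763 days: 653 < 3763 is true
  primary category = apparel: books == apparel is false
  ship-to country = DE: CA == DE is false
  prior uses of this code > 7: 7 > 7 is false
Combine:
[1.1] NOT false = true
[1] true OR false OR true = true
[2] false OR false = false
[3] false OR false OR true = true
[4.1] NOT false = true
[4.3] NOT false = true
[4] true OR true OR true = true
[5.1] NOT false = true
[5] true OR false OR false = true
[root] true AND false AND true AND true AND true = false
Overall: false → rejected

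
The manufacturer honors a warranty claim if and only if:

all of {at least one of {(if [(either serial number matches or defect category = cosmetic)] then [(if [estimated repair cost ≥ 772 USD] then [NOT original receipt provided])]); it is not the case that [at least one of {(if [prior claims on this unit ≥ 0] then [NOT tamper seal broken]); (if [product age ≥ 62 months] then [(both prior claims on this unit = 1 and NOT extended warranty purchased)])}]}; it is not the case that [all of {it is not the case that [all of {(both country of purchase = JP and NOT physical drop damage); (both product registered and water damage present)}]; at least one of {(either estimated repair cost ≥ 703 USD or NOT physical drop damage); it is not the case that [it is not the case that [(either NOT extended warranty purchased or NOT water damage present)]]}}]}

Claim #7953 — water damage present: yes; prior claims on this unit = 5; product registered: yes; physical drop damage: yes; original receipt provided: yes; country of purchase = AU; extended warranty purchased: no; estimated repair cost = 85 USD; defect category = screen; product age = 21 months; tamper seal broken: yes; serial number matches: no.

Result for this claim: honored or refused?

Atomic conditions:
  serial number matches: no → false
  defect category = cosmetic: screen == cosmetic is false
  estimated repair cost ≥ 772 USD: 85 ≥ 772 is false
  NOT original receipt provided: yes → false
  prior claims on this unit ≥ 0: 5 ≥ 0 is true
  NOT tamper seal broken: yes → false
  product age ≥ 62 months: 21 ≥ 62 is false
  prior claims on this unit = 1: 5 == 1 is false
  NOT extended warranty purchased: no → true
  country of purchase = JP: AU == JP is false
  NOT physical drop damage: yes → false
  product registered: yes → true
  water damage present: yes → true
  estimated repair cost ≥ 703 USD: 85 ≥ 703 is false
  NOT water damage present: yes → false
Combine:
[1.1.1] false OR false = false
[1.1.2] false → false (antecedent false ⇒ implication holds) = true
[1.1] false → true (antecedent false ⇒ implication holds) = true
[1.2.1.1] true → false = false
[1.2.1.2.2] false AND true = false
[1.2.1.2] false → false (antecedent false ⇒ implication holds) = true
[1.2.1] false OR true = true
[1.2] NOT true = false
[1] true OR false = true
[2.1.1.1.1] false AND false = false
[2.1.1.1.2] true AND true = true
[2.1.1.1] false AND true = false
[2.1.1] NOT false = true
[2.1.2.1] false OR false = false
[2.1.2.2.1.1] true OR false = true
[2.1.2.2.1] NOT true = false
[2.1.2.2] NOT false = true
[2.1.2] false OR true = true
[2.1] true AND true = true
[2] NOT true = false
[root] true AND false = false
Overall: false → refused

Refused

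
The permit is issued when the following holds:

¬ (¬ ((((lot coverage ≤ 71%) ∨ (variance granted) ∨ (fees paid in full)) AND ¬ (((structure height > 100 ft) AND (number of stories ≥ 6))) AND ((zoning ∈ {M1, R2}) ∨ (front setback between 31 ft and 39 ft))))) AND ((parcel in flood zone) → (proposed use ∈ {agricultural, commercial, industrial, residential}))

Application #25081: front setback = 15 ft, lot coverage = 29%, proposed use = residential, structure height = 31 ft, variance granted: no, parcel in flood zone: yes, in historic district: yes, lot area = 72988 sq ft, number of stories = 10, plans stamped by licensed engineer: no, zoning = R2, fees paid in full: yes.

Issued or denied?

Atomic conditions:
  lot coverage ≤ 71%: 29 ≤ 71 is true
  variance granted: no → false
  fees paid in full: yes → true
  structure height > 100 ft: 31 > 100 is false
  number of stories ≥ 6: 10 ≥ 6 is true
  zoning ∈ {M1, R2}: R2 is in the set → true
  front setback between 31 ft and 39 ft: 15 in [31, 39] is false
  parcel in flood zone: yes → true
  proposed use ∈ {agricultural, commercial, industrial, residential}: residential is in the set → true
Combine:
[1.1.1.1] true OR false OR true = true
[1.1.1.2.1] false AND true = false
[1.1.1.2] NOT false = true
[1.1.1.3] true OR false = true
[1.1.1] true AND true AND true = true
[1.1] NOT true = false
[1] NOT false = true
[2] true → true = true
[root] true AND true = true
Overall: true → issued

Issued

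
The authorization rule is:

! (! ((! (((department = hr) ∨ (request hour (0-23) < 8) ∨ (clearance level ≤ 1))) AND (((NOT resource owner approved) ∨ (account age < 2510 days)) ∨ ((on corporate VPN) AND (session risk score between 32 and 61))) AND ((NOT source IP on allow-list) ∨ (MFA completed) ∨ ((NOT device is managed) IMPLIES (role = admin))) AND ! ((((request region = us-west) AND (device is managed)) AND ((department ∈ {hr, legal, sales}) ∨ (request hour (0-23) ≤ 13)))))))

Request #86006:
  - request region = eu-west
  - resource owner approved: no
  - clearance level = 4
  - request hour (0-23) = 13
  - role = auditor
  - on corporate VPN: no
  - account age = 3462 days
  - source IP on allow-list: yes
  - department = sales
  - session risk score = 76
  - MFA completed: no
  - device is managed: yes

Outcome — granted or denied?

Granted

Atomic conditions:
  department = hr: sales == hr is false
  request hour (0-23) < 8: 13 < 8 is false
  clearance level ≤ 1: 4 ≤ 1 is false
  NOT resource owner approved: no → true
  account age < 2510 days: 3462 < 2510 is false
  on corporate VPN: no → false
  session risk score between 32 and 61: 76 in [32, 61] is false
  NOT source IP on allow-list: yes → false
  MFA completed: no → false
  NOT device is managed: yes → false
  role = admin: auditor == admin is false
  request region = us-west: eu-west == us-west is false
  device is managed: yes → true
  department ∈ {hr, legal, sales}: sales is in the set → true
  request hour (0-23) ≤ 13: 13 ≤ 13 is true
Combine:
[1.1.1.1] false OR false OR false = false
[1.1.1] NOT false = true
[1.1.2.1] true OR false = true
[1.1.2.2] false AND false = false
[1.1.2] true OR false = true
[1.1.3.3] false → false (antecedent false ⇒ implication holds) = true
[1.1.3] false OR false OR true = true
[1.1.4.1.1] false AND true = false
[1.1.4.1.2] true OR true = true
[1.1.4.1] false AND true = false
[1.1.4] NOT false = true
[1.1] true AND true AND true AND true = true
[1] NOT true = false
[root] NOT false = true
Overall: true → granted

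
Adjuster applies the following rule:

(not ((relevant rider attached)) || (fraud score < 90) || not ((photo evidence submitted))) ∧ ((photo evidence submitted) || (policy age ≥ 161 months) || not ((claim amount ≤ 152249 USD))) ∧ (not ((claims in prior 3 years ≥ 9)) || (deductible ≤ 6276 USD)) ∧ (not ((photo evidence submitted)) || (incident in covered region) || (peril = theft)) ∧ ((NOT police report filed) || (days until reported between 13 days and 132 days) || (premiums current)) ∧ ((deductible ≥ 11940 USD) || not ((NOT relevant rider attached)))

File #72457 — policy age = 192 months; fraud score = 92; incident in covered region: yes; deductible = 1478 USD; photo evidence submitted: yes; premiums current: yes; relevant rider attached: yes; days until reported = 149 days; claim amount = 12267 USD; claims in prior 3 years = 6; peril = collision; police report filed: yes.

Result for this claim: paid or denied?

Atomic conditions:
  relevant rider attached: yes → true
  fraud score < 90: 92 < 90 is false
  photo evidence submitted: yes → true
  policy age ≥ 161 months: 192 ≥ 161 is true
  claim amount ≤ 152249 USD: 12267 ≤ 152249 is true
  claims in prior 3 years ≥ 9: 6 ≥ 9 is false
  deductible ≤ 6276 USD: 1478 ≤ 6276 is true
  incident in covered region: yes → true
  peril = theft: collision == theft is false
  NOT police report filed: yes → false
  days until reported between 13 days and 132 days: 149 in [13, 132] is false
  premiums current: yes → true
  deductible ≥ 11940 USD: 1478 ≥ 11940 is false
  NOT relevant rider attached: yes → false
Combine:
[1.1] NOT true = false
[1.3] NOT true = false
[1] false OR false OR false = false
[2.3] NOT true = false
[2] true OR true OR false = true
[3.1] NOT false = true
[3] true OR true = true
[4.1] NOT true = false
[4] false OR true OR false = true
[5] false OR false OR true = true
[6.2] NOT false = true
[6] false OR true = true
[root] false AND true AND true AND true AND true AND true = false
Overall: false → denied

Denied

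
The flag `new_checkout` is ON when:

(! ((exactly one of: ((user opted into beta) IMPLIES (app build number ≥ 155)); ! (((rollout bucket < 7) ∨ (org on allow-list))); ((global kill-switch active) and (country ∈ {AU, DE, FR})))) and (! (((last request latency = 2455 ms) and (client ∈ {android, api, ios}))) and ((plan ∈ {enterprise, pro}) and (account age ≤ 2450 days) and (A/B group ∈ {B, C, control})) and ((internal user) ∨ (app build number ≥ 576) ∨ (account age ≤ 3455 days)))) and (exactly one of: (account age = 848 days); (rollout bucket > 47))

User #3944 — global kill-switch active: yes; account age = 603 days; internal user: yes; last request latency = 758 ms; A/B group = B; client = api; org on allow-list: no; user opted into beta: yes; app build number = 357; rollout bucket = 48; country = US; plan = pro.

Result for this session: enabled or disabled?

Atomic conditions:
  user opted into beta: yes → true
  app build number ≥ 155: 357 ≥ 155 is true
  rollout bucket < 7: 48 < 7 is false
  org on allow-list: no → false
  global kill-switch active: yes → true
  country ∈ {AU, DE, FR}: US is not in the set → false
  last request latency = 2455 ms: 758 == 2455 is false
  client ∈ {android, api, ios}: api is in the set → true
  plan ∈ {enterprise, pro}: pro is in the set → true
  account age ≤ 2450 days: 603 ≤ 2450 is true
  A/B group ∈ {B, C, control}: B is in the set → true
  internal user: yes → true
  app build number ≥ 576: 357 ≥ 576 is false
  account age ≤ 3455 days: 603 ≤ 3455 is true
  account age = 848 days: 603 == 848 is false
  rollout bucket > 47: 48 > 47 is true
Combine:
[1.1.1.1] true → true = true
[1.1.1.2.1] false OR false = false
[1.1.1.2] NOT false = true
[1.1.1.3] true AND false = false
[1.1.1] exactly-one(true, true, false) = false
[1.1] NOT false = true
[1.2.1.1] false AND true = false
[1.2.1] NOT false = true
[1.2.2] true AND true AND true = true
[1.2.3] true OR false OR true = true
[1.2] true AND true AND true = true
[1] true AND true = true
[2] exactly-one(false, true) = true
[root] true AND true = true
Overall: true → enabled

Enabled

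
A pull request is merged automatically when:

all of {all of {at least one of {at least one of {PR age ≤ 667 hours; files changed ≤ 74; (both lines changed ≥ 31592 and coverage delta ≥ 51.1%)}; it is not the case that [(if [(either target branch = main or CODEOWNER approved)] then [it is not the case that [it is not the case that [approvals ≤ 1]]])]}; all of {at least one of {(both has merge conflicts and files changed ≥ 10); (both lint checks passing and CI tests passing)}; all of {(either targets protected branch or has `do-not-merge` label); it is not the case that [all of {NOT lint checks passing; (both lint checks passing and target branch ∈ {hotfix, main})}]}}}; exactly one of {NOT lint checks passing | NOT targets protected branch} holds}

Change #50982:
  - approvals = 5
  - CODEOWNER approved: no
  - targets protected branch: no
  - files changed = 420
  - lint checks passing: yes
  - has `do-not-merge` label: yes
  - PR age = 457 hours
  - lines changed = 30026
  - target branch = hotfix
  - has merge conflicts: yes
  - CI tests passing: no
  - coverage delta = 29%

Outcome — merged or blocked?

Merged

Atomic conditions:
  PR age ≤ 667 hours: 457 ≤ 667 is true
  files changed ≤ 74: 420 ≤ 74 is false
  lines changed ≥ 31592: 30026 ≥ 31592 is false
  coverage delta ≥ 51.1%: 29 ≥ 51.1 is false
  target branch = main: hotfix == main is false
  CODEOWNER approved: no → false
  approvals ≤ 1: 5 ≤ 1 is false
  has merge conflicts: yes → true
  files changed ≥ 10: 420 ≥ 10 is true
  lint checks passing: yes → true
  CI tests passing: no → false
  targets protected branch: no → false
  has `do-not-merge` label: yes → true
  NOT lint checks passing: yes → false
  target branch ∈ {hotfix, main}: hotfix is in the set → true
  NOT targets protected branch: no → true
Combine:
[1.1.1.3] false AND false = false
[1.1.1] true OR false OR false = true
[1.1.2.1.1] false OR false = false
[1.1.2.1.2.1] NOT false = true
[1.1.2.1.2] NOT true = false
[1.1.2.1] false → false (antecedent false ⇒ implication holds) = true
[1.1.2] NOT true = false
[1.1] true OR false = true
[1.2.1.1] true AND true = true
[1.2.1.2] true AND false = false
[1.2.1] true OR false = true
[1.2.2.1] false OR true = true
[1.2.2.2.1.2] true AND true = true
[1.2.2.2.1] false AND true = false
[1.2.2.2] NOT false = true
[1.2.2] true AND true = true
[1.2] true AND true = true
[1] true AND true = true
[2] exactly-one(false, true) = true
[root] true AND true = true
Overall: true → merged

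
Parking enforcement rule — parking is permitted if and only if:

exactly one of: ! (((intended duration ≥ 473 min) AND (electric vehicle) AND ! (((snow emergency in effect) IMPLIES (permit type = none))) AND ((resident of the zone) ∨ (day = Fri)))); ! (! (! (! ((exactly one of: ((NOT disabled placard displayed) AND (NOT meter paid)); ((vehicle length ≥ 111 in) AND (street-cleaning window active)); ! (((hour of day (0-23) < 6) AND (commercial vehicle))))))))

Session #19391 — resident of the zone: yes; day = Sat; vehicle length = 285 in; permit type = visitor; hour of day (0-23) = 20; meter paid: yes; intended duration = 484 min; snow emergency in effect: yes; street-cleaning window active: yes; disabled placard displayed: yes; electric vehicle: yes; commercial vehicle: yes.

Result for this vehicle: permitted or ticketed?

Atomic conditions:
  intended duration ≥ 473 min: 484 ≥ 473 is true
  electric vehicle: yes → true
  snow emergency in effect: yes → true
  permit type = none: visitor == none is false
  resident of the zone: yes → true
  day = Fri: Sat == Fri is false
  NOT disabled placard displayed: yes → false
  NOT meter paid: yes → false
  vehicle length ≥ 111 in: 285 ≥ 111 is true
  street-cleaning window active: yes → true
  hour of day (0-23) < 6: 20 < 6 is false
  commercial vehicle: yes → true
Combine:
[1.1.3.1] true → false = false
[1.1.3] NOT false = true
[1.1.4] true OR false = true
[1.1] true AND true AND true AND true = true
[1] NOT true = false
[2.1.1.1.1.1] false AND false = false
[2.1.1.1.1.2] true AND true = true
[2.1.1.1.1.3.1] false AND true = false
[2.1.1.1.1.3] NOT false = true
[2.1.1.1.1] exactly-one(false, true, true) = false
[2.1.1.1] NOT false = true
[2.1.1] NOT true = false
[2.1] NOT false = true
[2] NOT true = false
[root] exactly-one(false, false) = false
Overall: false → ticketed

Ticketed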